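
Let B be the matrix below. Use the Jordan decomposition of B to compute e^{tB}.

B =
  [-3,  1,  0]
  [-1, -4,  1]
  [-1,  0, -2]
e^{tB} =
  [-t^2*exp(-3*t)/2 + exp(-3*t), -t^2*exp(-3*t)/2 + t*exp(-3*t), t^2*exp(-3*t)/2]
  [-t*exp(-3*t), -t*exp(-3*t) + exp(-3*t), t*exp(-3*t)]
  [-t^2*exp(-3*t)/2 - t*exp(-3*t), -t^2*exp(-3*t)/2, t^2*exp(-3*t)/2 + t*exp(-3*t) + exp(-3*t)]

Strategy: write B = P · J · P⁻¹ where J is a Jordan canonical form, so e^{tB} = P · e^{tJ} · P⁻¹, and e^{tJ} can be computed block-by-block.

B has Jordan form
J =
  [-3,  1,  0]
  [ 0, -3,  1]
  [ 0,  0, -3]
(up to reordering of blocks).

Per-block formulas:
  For a 3×3 Jordan block J_3(-3): exp(t · J_3(-3)) = e^(-3t)·(I + t·N + (t^2/2)·N^2), where N is the 3×3 nilpotent shift.

After assembling e^{tJ} and conjugating by P, we get:

e^{tB} =
  [-t^2*exp(-3*t)/2 + exp(-3*t), -t^2*exp(-3*t)/2 + t*exp(-3*t), t^2*exp(-3*t)/2]
  [-t*exp(-3*t), -t*exp(-3*t) + exp(-3*t), t*exp(-3*t)]
  [-t^2*exp(-3*t)/2 - t*exp(-3*t), -t^2*exp(-3*t)/2, t^2*exp(-3*t)/2 + t*exp(-3*t) + exp(-3*t)]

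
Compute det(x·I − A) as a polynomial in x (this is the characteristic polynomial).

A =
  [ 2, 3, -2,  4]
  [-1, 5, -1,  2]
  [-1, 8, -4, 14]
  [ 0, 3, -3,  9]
x^4 - 12*x^3 + 54*x^2 - 108*x + 81

Expanding det(x·I − A) (e.g. by cofactor expansion or by noting that A is similar to its Jordan form J, which has the same characteristic polynomial as A) gives
  χ_A(x) = x^4 - 12*x^3 + 54*x^2 - 108*x + 81
which factors as (x - 3)^4. The eigenvalues (with algebraic multiplicities) are λ = 3 with multiplicity 4.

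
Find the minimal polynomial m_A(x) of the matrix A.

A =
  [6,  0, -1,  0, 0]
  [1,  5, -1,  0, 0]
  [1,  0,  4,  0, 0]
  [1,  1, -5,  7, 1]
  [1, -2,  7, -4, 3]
x^2 - 10*x + 25

The characteristic polynomial is χ_A(x) = (x - 5)^5, so the eigenvalues are known. The minimal polynomial is
  m_A(x) = Π_λ (x − λ)^{k_λ}
where k_λ is the size of the *largest* Jordan block for λ (equivalently, the smallest k with (A − λI)^k v = 0 for every generalised eigenvector v of λ).

  λ = 5: largest Jordan block has size 2, contributing (x − 5)^2

So m_A(x) = (x - 5)^2 = x^2 - 10*x + 25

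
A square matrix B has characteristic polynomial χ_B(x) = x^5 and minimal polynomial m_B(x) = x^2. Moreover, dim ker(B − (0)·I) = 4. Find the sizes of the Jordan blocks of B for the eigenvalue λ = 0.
Block sizes for λ = 0: [2, 1, 1, 1]

Step 1 — from the characteristic polynomial, algebraic multiplicity of λ = 0 is 5. From dim ker(B − (0)·I) = 4, there are exactly 4 Jordan blocks for λ = 0.
Step 2 — from the minimal polynomial, the factor (x − 0)^2 tells us the largest block for λ = 0 has size 2.
Step 3 — with total size 5, 4 blocks, and largest block 2, the block sizes (in nonincreasing order) are [2, 1, 1, 1].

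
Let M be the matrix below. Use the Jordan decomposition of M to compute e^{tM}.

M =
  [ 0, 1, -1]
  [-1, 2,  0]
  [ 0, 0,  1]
e^{tM} =
  [-t*exp(t) + exp(t), t*exp(t), t^2*exp(t)/2 - t*exp(t)]
  [-t*exp(t), t*exp(t) + exp(t), t^2*exp(t)/2]
  [0, 0, exp(t)]

Strategy: write M = P · J · P⁻¹ where J is a Jordan canonical form, so e^{tM} = P · e^{tJ} · P⁻¹, and e^{tJ} can be computed block-by-block.

M has Jordan form
J =
  [1, 1, 0]
  [0, 1, 1]
  [0, 0, 1]
(up to reordering of blocks).

Per-block formulas:
  For a 3×3 Jordan block J_3(1): exp(t · J_3(1)) = e^(1t)·(I + t·N + (t^2/2)·N^2), where N is the 3×3 nilpotent shift.

After assembling e^{tJ} and conjugating by P, we get:

e^{tM} =
  [-t*exp(t) + exp(t), t*exp(t), t^2*exp(t)/2 - t*exp(t)]
  [-t*exp(t), t*exp(t) + exp(t), t^2*exp(t)/2]
  [0, 0, exp(t)]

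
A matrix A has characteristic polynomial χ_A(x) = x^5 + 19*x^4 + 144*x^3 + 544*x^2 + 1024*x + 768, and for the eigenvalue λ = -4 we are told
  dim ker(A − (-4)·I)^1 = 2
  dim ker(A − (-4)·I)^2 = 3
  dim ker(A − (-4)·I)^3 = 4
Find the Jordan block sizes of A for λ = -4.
Block sizes for λ = -4: [3, 1]

From the dimensions of kernels of powers, the number of Jordan blocks of size at least j is d_j − d_{j−1} where d_j = dim ker(N^j) (with d_0 = 0). Computing the differences gives [2, 1, 1].
The number of blocks of size exactly k is (#blocks of size ≥ k) − (#blocks of size ≥ k + 1), so the partition is: 1 block(s) of size 1, 1 block(s) of size 3.
In nonincreasing order the block sizes are [3, 1].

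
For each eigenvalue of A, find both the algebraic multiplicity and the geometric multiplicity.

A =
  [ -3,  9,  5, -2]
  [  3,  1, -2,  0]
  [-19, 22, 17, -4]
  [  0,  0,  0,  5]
λ = 5: alg = 4, geom = 2

Step 1 — factor the characteristic polynomial to read off the algebraic multiplicities:
  χ_A(x) = (x - 5)^4

Step 2 — compute geometric multiplicities via the rank-nullity identity g(λ) = n − rank(A − λI):
  rank(A − (5)·I) = 2, so dim ker(A − (5)·I) = n − 2 = 2

Summary:
  λ = 5: algebraic multiplicity = 4, geometric multiplicity = 2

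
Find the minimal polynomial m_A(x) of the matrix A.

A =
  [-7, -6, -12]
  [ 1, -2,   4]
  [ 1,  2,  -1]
x^3 + 10*x^2 + 33*x + 36

The characteristic polynomial is χ_A(x) = (x + 3)^2*(x + 4), so the eigenvalues are known. The minimal polynomial is
  m_A(x) = Π_λ (x − λ)^{k_λ}
where k_λ is the size of the *largest* Jordan block for λ (equivalently, the smallest k with (A − λI)^k v = 0 for every generalised eigenvector v of λ).

  λ = -4: largest Jordan block has size 1, contributing (x + 4)
  λ = -3: largest Jordan block has size 2, contributing (x + 3)^2

So m_A(x) = (x + 3)^2*(x + 4) = x^3 + 10*x^2 + 33*x + 36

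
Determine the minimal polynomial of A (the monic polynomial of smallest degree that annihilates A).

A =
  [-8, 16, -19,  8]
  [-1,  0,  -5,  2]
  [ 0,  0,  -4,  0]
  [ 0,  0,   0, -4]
x^3 + 12*x^2 + 48*x + 64

The characteristic polynomial is χ_A(x) = (x + 4)^4, so the eigenvalues are known. The minimal polynomial is
  m_A(x) = Π_λ (x − λ)^{k_λ}
where k_λ is the size of the *largest* Jordan block for λ (equivalently, the smallest k with (A − λI)^k v = 0 for every generalised eigenvector v of λ).

  λ = -4: largest Jordan block has size 3, contributing (x + 4)^3

So m_A(x) = (x + 4)^3 = x^3 + 12*x^2 + 48*x + 64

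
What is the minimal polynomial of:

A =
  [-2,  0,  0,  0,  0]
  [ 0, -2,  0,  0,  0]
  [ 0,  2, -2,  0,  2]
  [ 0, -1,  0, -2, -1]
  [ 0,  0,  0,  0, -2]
x^2 + 4*x + 4

The characteristic polynomial is χ_A(x) = (x + 2)^5, so the eigenvalues are known. The minimal polynomial is
  m_A(x) = Π_λ (x − λ)^{k_λ}
where k_λ is the size of the *largest* Jordan block for λ (equivalently, the smallest k with (A − λI)^k v = 0 for every generalised eigenvector v of λ).

  λ = -2: largest Jordan block has size 2, contributing (x + 2)^2

So m_A(x) = (x + 2)^2 = x^2 + 4*x + 4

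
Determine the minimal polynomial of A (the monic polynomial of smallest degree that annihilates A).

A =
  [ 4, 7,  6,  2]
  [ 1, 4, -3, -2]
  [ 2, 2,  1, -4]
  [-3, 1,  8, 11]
x^3 - 15*x^2 + 75*x - 125

The characteristic polynomial is χ_A(x) = (x - 5)^4, so the eigenvalues are known. The minimal polynomial is
  m_A(x) = Π_λ (x − λ)^{k_λ}
where k_λ is the size of the *largest* Jordan block for λ (equivalently, the smallest k with (A − λI)^k v = 0 for every generalised eigenvector v of λ).

  λ = 5: largest Jordan block has size 3, contributing (x − 5)^3

So m_A(x) = (x - 5)^3 = x^3 - 15*x^2 + 75*x - 125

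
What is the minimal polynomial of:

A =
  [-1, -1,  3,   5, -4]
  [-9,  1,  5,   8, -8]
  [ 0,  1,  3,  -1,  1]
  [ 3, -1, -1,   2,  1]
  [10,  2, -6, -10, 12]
x^5 - 17*x^4 + 115*x^3 - 387*x^2 + 648*x - 432

The characteristic polynomial is χ_A(x) = (x - 4)^2*(x - 3)^3, so the eigenvalues are known. The minimal polynomial is
  m_A(x) = Π_λ (x − λ)^{k_λ}
where k_λ is the size of the *largest* Jordan block for λ (equivalently, the smallest k with (A − λI)^k v = 0 for every generalised eigenvector v of λ).

  λ = 3: largest Jordan block has size 3, contributing (x − 3)^3
  λ = 4: largest Jordan block has size 2, contributing (x − 4)^2

So m_A(x) = (x - 4)^2*(x - 3)^3 = x^5 - 17*x^4 + 115*x^3 - 387*x^2 + 648*x - 432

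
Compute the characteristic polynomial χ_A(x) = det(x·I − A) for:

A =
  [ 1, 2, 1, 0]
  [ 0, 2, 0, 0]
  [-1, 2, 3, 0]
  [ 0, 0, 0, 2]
x^4 - 8*x^3 + 24*x^2 - 32*x + 16

Expanding det(x·I − A) (e.g. by cofactor expansion or by noting that A is similar to its Jordan form J, which has the same characteristic polynomial as A) gives
  χ_A(x) = x^4 - 8*x^3 + 24*x^2 - 32*x + 16
which factors as (x - 2)^4. The eigenvalues (with algebraic multiplicities) are λ = 2 with multiplicity 4.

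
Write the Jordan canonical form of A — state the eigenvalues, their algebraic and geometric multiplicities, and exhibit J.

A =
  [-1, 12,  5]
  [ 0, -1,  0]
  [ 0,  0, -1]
J_2(-1) ⊕ J_1(-1)

The characteristic polynomial is
  det(x·I − A) = x^3 + 3*x^2 + 3*x + 1 = (x + 1)^3

Eigenvalues and multiplicities (the geometric multiplicity of λ is n − rank(A − λI), which equals the number of Jordan blocks for λ):
  λ = -1: algebraic multiplicity = 3, geometric multiplicity = 2

Determining the block sizes for each eigenvalue:
  λ = -1: 2 blocks summing to 3 forces exactly one block of size 2 and the rest size 1 → block sizes [2, 1]

Assembling the blocks gives a Jordan form
J =
  [-1,  1,  0]
  [ 0, -1,  0]
  [ 0,  0, -1]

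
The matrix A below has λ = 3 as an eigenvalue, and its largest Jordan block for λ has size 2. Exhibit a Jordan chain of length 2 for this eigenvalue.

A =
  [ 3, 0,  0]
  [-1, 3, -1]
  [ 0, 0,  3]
A Jordan chain for λ = 3 of length 2:
v_1 = (0, -1, 0)ᵀ
v_2 = (1, 0, 0)ᵀ

Let N = A − (3)·I. We want v_2 with N^2 v_2 = 0 but N^1 v_2 ≠ 0; then v_{j-1} := N · v_j for j = 2, …, 2.

Pick v_2 = (1, 0, 0)ᵀ.
Then v_1 = N · v_2 = (0, -1, 0)ᵀ.

Sanity check: (A − (3)·I) v_1 = (0, 0, 0)ᵀ = 0. ✓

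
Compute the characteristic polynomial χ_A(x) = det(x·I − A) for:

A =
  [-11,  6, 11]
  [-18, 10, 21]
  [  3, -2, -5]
x^3 + 6*x^2 + 12*x + 8

Expanding det(x·I − A) (e.g. by cofactor expansion or by noting that A is similar to its Jordan form J, which has the same characteristic polynomial as A) gives
  χ_A(x) = x^3 + 6*x^2 + 12*x + 8
which factors as (x + 2)^3. The eigenvalues (with algebraic multiplicities) are λ = -2 with multiplicity 3.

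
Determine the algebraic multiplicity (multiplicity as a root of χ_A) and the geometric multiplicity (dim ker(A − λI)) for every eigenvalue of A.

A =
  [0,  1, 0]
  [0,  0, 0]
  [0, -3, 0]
λ = 0: alg = 3, geom = 2

Step 1 — factor the characteristic polynomial to read off the algebraic multiplicities:
  χ_A(x) = x^3

Step 2 — compute geometric multiplicities via the rank-nullity identity g(λ) = n − rank(A − λI):
  rank(A − (0)·I) = 1, so dim ker(A − (0)·I) = n − 1 = 2

Summary:
  λ = 0: algebraic multiplicity = 3, geometric multiplicity = 2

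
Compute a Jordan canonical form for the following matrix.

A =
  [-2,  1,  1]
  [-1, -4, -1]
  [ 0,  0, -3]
J_2(-3) ⊕ J_1(-3)

The characteristic polynomial is
  det(x·I − A) = x^3 + 9*x^2 + 27*x + 27 = (x + 3)^3

Eigenvalues and multiplicities (the geometric multiplicity of λ is n − rank(A − λI), which equals the number of Jordan blocks for λ):
  λ = -3: algebraic multiplicity = 3, geometric multiplicity = 2

Determining the block sizes for each eigenvalue:
  λ = -3: 2 blocks summing to 3 forces exactly one block of size 2 and the rest size 1 → block sizes [2, 1]

Assembling the blocks gives a Jordan form
J =
  [-3,  1,  0]
  [ 0, -3,  0]
  [ 0,  0, -3]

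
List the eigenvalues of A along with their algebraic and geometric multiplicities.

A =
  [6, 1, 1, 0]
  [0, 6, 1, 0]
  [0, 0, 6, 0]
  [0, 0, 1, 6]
λ = 6: alg = 4, geom = 2

Step 1 — factor the characteristic polynomial to read off the algebraic multiplicities:
  χ_A(x) = (x - 6)^4

Step 2 — compute geometric multiplicities via the rank-nullity identity g(λ) = n − rank(A − λI):
  rank(A − (6)·I) = 2, so dim ker(A − (6)·I) = n − 2 = 2

Summary:
  λ = 6: algebraic multiplicity = 4, geometric multiplicity = 2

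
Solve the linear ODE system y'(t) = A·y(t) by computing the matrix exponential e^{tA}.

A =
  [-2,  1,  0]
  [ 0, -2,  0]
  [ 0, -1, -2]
e^{tA} =
  [exp(-2*t), t*exp(-2*t), 0]
  [0, exp(-2*t), 0]
  [0, -t*exp(-2*t), exp(-2*t)]

Strategy: write A = P · J · P⁻¹ where J is a Jordan canonical form, so e^{tA} = P · e^{tJ} · P⁻¹, and e^{tJ} can be computed block-by-block.

A has Jordan form
J =
  [-2,  1,  0]
  [ 0, -2,  0]
  [ 0,  0, -2]
(up to reordering of blocks).

Per-block formulas:
  For a 1×1 block at λ = -2: exp(t · [-2]) = [e^(-2t)].
  For a 2×2 Jordan block J_2(-2): exp(t · J_2(-2)) = e^(-2t)·(I + t·N), where N is the 2×2 nilpotent shift.

After assembling e^{tJ} and conjugating by P, we get:

e^{tA} =
  [exp(-2*t), t*exp(-2*t), 0]
  [0, exp(-2*t), 0]
  [0, -t*exp(-2*t), exp(-2*t)]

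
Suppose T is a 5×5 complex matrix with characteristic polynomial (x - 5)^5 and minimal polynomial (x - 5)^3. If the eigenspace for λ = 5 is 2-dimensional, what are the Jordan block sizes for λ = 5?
Block sizes for λ = 5: [3, 2]

Step 1 — from the characteristic polynomial, algebraic multiplicity of λ = 5 is 5. From dim ker(T − (5)·I) = 2, there are exactly 2 Jordan blocks for λ = 5.
Step 2 — from the minimal polynomial, the factor (x − 5)^3 tells us the largest block for λ = 5 has size 3.
Step 3 — with total size 5, 2 blocks, and largest block 3, the block sizes (in nonincreasing order) are [3, 2].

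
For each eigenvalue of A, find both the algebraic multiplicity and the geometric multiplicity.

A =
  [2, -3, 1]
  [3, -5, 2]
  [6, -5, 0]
λ = -1: alg = 3, geom = 1

Step 1 — factor the characteristic polynomial to read off the algebraic multiplicities:
  χ_A(x) = (x + 1)^3

Step 2 — compute geometric multiplicities via the rank-nullity identity g(λ) = n − rank(A − λI):
  rank(A − (-1)·I) = 2, so dim ker(A − (-1)·I) = n − 2 = 1

Summary:
  λ = -1: algebraic multiplicity = 3, geometric multiplicity = 1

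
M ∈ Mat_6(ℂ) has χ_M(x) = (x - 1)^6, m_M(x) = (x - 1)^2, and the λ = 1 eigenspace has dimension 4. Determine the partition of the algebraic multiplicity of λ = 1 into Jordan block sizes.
Block sizes for λ = 1: [2, 2, 1, 1]

Step 1 — from the characteristic polynomial, algebraic multiplicity of λ = 1 is 6. From dim ker(M − (1)·I) = 4, there are exactly 4 Jordan blocks for λ = 1.
Step 2 — from the minimal polynomial, the factor (x − 1)^2 tells us the largest block for λ = 1 has size 2.
Step 3 — with total size 6, 4 blocks, and largest block 2, the block sizes (in nonincreasing order) are [2, 2, 1, 1].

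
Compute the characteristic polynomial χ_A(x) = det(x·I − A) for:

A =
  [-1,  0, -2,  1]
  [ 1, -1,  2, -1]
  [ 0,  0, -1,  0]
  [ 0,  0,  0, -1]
x^4 + 4*x^3 + 6*x^2 + 4*x + 1

Expanding det(x·I − A) (e.g. by cofactor expansion or by noting that A is similar to its Jordan form J, which has the same characteristic polynomial as A) gives
  χ_A(x) = x^4 + 4*x^3 + 6*x^2 + 4*x + 1
which factors as (x + 1)^4. The eigenvalues (with algebraic multiplicities) are λ = -1 with multiplicity 4.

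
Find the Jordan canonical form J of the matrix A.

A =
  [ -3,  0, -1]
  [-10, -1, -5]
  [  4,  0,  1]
J_2(-1) ⊕ J_1(-1)

The characteristic polynomial is
  det(x·I − A) = x^3 + 3*x^2 + 3*x + 1 = (x + 1)^3

Eigenvalues and multiplicities (the geometric multiplicity of λ is n − rank(A − λI), which equals the number of Jordan blocks for λ):
  λ = -1: algebraic multiplicity = 3, geometric multiplicity = 2

Determining the block sizes for each eigenvalue:
  λ = -1: 2 blocks summing to 3 forces exactly one block of size 2 and the rest size 1 → block sizes [2, 1]

Assembling the blocks gives a Jordan form
J =
  [-1,  1,  0]
  [ 0, -1,  0]
  [ 0,  0, -1]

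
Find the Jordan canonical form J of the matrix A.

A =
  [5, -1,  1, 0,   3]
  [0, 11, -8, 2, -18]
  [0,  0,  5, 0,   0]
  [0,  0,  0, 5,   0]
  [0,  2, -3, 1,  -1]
J_3(5) ⊕ J_1(5) ⊕ J_1(5)

The characteristic polynomial is
  det(x·I − A) = x^5 - 25*x^4 + 250*x^3 - 1250*x^2 + 3125*x - 3125 = (x - 5)^5

Eigenvalues and multiplicities (the geometric multiplicity of λ is n − rank(A − λI), which equals the number of Jordan blocks for λ):
  λ = 5: algebraic multiplicity = 5, geometric multiplicity = 3

Determining the block sizes for each eigenvalue:
  λ = 5: with am = 5 and gm = 3, the partition is not yet determined (e.g. several partitions of 5 into 3 parts exist). Let N = A − (5)·I. Computing rank(N^1) = 2, rank(N^2) = 1, rank(N^3) = 0; the number of blocks of size ≥ j is rank(N^{j−1}) − rank(N^j), giving [3, 1, 1]. So we have 1 block(s) of size 3, 2 block(s) of size 1 → block sizes [3, 1, 1]

Assembling the blocks gives a Jordan form
J =
  [5, 1, 0, 0, 0]
  [0, 5, 1, 0, 0]
  [0, 0, 5, 0, 0]
  [0, 0, 0, 5, 0]
  [0, 0, 0, 0, 5]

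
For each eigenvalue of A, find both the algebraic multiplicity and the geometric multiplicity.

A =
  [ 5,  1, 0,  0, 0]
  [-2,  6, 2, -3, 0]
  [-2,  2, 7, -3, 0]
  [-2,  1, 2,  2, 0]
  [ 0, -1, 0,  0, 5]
λ = 5: alg = 5, geom = 3

Step 1 — factor the characteristic polynomial to read off the algebraic multiplicities:
  χ_A(x) = (x - 5)^5

Step 2 — compute geometric multiplicities via the rank-nullity identity g(λ) = n − rank(A − λI):
  rank(A − (5)·I) = 2, so dim ker(A − (5)·I) = n − 2 = 3

Summary:
  λ = 5: algebraic multiplicity = 5, geometric multiplicity = 3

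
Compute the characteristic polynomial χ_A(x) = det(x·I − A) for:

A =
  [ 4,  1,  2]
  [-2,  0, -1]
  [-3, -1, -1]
x^3 - 3*x^2 + 3*x - 1

Expanding det(x·I − A) (e.g. by cofactor expansion or by noting that A is similar to its Jordan form J, which has the same characteristic polynomial as A) gives
  χ_A(x) = x^3 - 3*x^2 + 3*x - 1
which factors as (x - 1)^3. The eigenvalues (with algebraic multiplicities) are λ = 1 with multiplicity 3.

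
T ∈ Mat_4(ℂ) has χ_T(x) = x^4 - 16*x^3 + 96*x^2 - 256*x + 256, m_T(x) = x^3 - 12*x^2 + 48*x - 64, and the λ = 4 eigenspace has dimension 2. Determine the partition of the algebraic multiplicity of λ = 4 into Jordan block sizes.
Block sizes for λ = 4: [3, 1]

Step 1 — from the characteristic polynomial, algebraic multiplicity of λ = 4 is 4. From dim ker(T − (4)·I) = 2, there are exactly 2 Jordan blocks for λ = 4.
Step 2 — from the minimal polynomial, the factor (x − 4)^3 tells us the largest block for λ = 4 has size 3.
Step 3 — with total size 4, 2 blocks, and largest block 3, the block sizes (in nonincreasing order) are [3, 1].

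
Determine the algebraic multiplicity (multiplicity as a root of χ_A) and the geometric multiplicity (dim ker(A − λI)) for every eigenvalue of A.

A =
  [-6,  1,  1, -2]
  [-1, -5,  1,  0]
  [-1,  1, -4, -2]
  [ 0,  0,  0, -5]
λ = -5: alg = 4, geom = 2

Step 1 — factor the characteristic polynomial to read off the algebraic multiplicities:
  χ_A(x) = (x + 5)^4

Step 2 — compute geometric multiplicities via the rank-nullity identity g(λ) = n − rank(A − λI):
  rank(A − (-5)·I) = 2, so dim ker(A − (-5)·I) = n − 2 = 2

Summary:
  λ = -5: algebraic multiplicity = 4, geometric multiplicity = 2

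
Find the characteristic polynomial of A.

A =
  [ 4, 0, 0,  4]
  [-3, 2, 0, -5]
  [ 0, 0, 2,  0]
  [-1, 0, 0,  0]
x^4 - 8*x^3 + 24*x^2 - 32*x + 16

Expanding det(x·I − A) (e.g. by cofactor expansion or by noting that A is similar to its Jordan form J, which has the same characteristic polynomial as A) gives
  χ_A(x) = x^4 - 8*x^3 + 24*x^2 - 32*x + 16
which factors as (x - 2)^4. The eigenvalues (with algebraic multiplicities) are λ = 2 with multiplicity 4.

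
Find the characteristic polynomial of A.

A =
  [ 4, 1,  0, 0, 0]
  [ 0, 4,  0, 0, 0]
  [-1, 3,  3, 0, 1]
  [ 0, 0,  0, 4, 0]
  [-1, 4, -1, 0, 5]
x^5 - 20*x^4 + 160*x^3 - 640*x^2 + 1280*x - 1024

Expanding det(x·I − A) (e.g. by cofactor expansion or by noting that A is similar to its Jordan form J, which has the same characteristic polynomial as A) gives
  χ_A(x) = x^5 - 20*x^4 + 160*x^3 - 640*x^2 + 1280*x - 1024
which factors as (x - 4)^5. The eigenvalues (with algebraic multiplicities) are λ = 4 with multiplicity 5.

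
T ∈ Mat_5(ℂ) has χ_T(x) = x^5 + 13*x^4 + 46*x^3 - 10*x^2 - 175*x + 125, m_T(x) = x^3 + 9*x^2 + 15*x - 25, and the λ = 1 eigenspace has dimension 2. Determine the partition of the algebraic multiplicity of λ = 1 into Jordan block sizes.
Block sizes for λ = 1: [1, 1]

Step 1 — from the characteristic polynomial, algebraic multiplicity of λ = 1 is 2. From dim ker(T − (1)·I) = 2, there are exactly 2 Jordan blocks for λ = 1.
Step 2 — from the minimal polynomial, the factor (x − 1) tells us the largest block for λ = 1 has size 1.
Step 3 — with total size 2, 2 blocks, and largest block 1, the block sizes (in nonincreasing order) are [1, 1].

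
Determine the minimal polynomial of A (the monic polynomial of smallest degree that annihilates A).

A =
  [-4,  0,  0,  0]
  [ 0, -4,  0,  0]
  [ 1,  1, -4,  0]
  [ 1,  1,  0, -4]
x^2 + 8*x + 16

The characteristic polynomial is χ_A(x) = (x + 4)^4, so the eigenvalues are known. The minimal polynomial is
  m_A(x) = Π_λ (x − λ)^{k_λ}
where k_λ is the size of the *largest* Jordan block for λ (equivalently, the smallest k with (A − λI)^k v = 0 for every generalised eigenvector v of λ).

  λ = -4: largest Jordan block has size 2, contributing (x + 4)^2

So m_A(x) = (x + 4)^2 = x^2 + 8*x + 16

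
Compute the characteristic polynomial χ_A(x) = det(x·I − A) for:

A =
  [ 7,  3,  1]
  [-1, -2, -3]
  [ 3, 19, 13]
x^3 - 18*x^2 + 108*x - 216

Expanding det(x·I − A) (e.g. by cofactor expansion or by noting that A is similar to its Jordan form J, which has the same characteristic polynomial as A) gives
  χ_A(x) = x^3 - 18*x^2 + 108*x - 216
which factors as (x - 6)^3. The eigenvalues (with algebraic multiplicities) are λ = 6 with multiplicity 3.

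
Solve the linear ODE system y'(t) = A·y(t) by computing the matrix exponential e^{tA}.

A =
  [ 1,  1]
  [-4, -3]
e^{tA} =
  [2*t*exp(-t) + exp(-t), t*exp(-t)]
  [-4*t*exp(-t), -2*t*exp(-t) + exp(-t)]

Strategy: write A = P · J · P⁻¹ where J is a Jordan canonical form, so e^{tA} = P · e^{tJ} · P⁻¹, and e^{tJ} can be computed block-by-block.

A has Jordan form
J =
  [-1,  1]
  [ 0, -1]
(up to reordering of blocks).

Per-block formulas:
  For a 2×2 Jordan block J_2(-1): exp(t · J_2(-1)) = e^(-1t)·(I + t·N), where N is the 2×2 nilpotent shift.

After assembling e^{tJ} and conjugating by P, we get:

e^{tA} =
  [2*t*exp(-t) + exp(-t), t*exp(-t)]
  [-4*t*exp(-t), -2*t*exp(-t) + exp(-t)]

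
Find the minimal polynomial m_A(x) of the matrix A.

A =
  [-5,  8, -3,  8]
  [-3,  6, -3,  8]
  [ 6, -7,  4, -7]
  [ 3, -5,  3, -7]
x^3 - 3*x + 2

The characteristic polynomial is χ_A(x) = (x - 1)^2*(x + 2)^2, so the eigenvalues are known. The minimal polynomial is
  m_A(x) = Π_λ (x − λ)^{k_λ}
where k_λ is the size of the *largest* Jordan block for λ (equivalently, the smallest k with (A − λI)^k v = 0 for every generalised eigenvector v of λ).

  λ = -2: largest Jordan block has size 1, contributing (x + 2)
  λ = 1: largest Jordan block has size 2, contributing (x − 1)^2

So m_A(x) = (x - 1)^2*(x + 2) = x^3 - 3*x + 2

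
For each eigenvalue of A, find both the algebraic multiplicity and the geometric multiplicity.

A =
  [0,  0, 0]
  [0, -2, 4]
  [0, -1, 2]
λ = 0: alg = 3, geom = 2

Step 1 — factor the characteristic polynomial to read off the algebraic multiplicities:
  χ_A(x) = x^3

Step 2 — compute geometric multiplicities via the rank-nullity identity g(λ) = n − rank(A − λI):
  rank(A − (0)·I) = 1, so dim ker(A − (0)·I) = n − 1 = 2

Summary:
  λ = 0: algebraic multiplicity = 3, geometric multiplicity = 2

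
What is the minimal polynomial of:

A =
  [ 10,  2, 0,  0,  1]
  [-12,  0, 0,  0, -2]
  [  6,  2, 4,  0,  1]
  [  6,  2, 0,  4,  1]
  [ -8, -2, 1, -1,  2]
x^3 - 12*x^2 + 48*x - 64

The characteristic polynomial is χ_A(x) = (x - 4)^5, so the eigenvalues are known. The minimal polynomial is
  m_A(x) = Π_λ (x − λ)^{k_λ}
where k_λ is the size of the *largest* Jordan block for λ (equivalently, the smallest k with (A − λI)^k v = 0 for every generalised eigenvector v of λ).

  λ = 4: largest Jordan block has size 3, contributing (x − 4)^3

So m_A(x) = (x - 4)^3 = x^3 - 12*x^2 + 48*x - 64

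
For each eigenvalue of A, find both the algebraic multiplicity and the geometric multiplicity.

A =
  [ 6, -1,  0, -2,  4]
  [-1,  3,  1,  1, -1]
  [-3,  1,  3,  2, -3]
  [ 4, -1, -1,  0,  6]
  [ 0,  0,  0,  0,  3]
λ = 3: alg = 5, geom = 2

Step 1 — factor the characteristic polynomial to read off the algebraic multiplicities:
  χ_A(x) = (x - 3)^5

Step 2 — compute geometric multiplicities via the rank-nullity identity g(λ) = n − rank(A − λI):
  rank(A − (3)·I) = 3, so dim ker(A − (3)·I) = n − 3 = 2

Summary:
  λ = 3: algebraic multiplicity = 5, geometric multiplicity = 2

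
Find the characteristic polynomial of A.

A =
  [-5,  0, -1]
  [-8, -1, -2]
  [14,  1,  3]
x^3 + 3*x^2 + 3*x + 1

Expanding det(x·I − A) (e.g. by cofactor expansion or by noting that A is similar to its Jordan form J, which has the same characteristic polynomial as A) gives
  χ_A(x) = x^3 + 3*x^2 + 3*x + 1
which factors as (x + 1)^3. The eigenvalues (with algebraic multiplicities) are λ = -1 with multiplicity 3.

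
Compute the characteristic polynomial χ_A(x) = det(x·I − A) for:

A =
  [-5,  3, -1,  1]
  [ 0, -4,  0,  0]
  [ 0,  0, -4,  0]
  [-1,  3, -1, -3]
x^4 + 16*x^3 + 96*x^2 + 256*x + 256

Expanding det(x·I − A) (e.g. by cofactor expansion or by noting that A is similar to its Jordan form J, which has the same characteristic polynomial as A) gives
  χ_A(x) = x^4 + 16*x^3 + 96*x^2 + 256*x + 256
which factors as (x + 4)^4. The eigenvalues (with algebraic multiplicities) are λ = -4 with multiplicity 4.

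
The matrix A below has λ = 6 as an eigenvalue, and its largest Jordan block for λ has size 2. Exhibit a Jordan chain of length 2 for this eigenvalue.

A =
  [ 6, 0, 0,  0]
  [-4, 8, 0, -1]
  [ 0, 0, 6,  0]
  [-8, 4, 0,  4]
A Jordan chain for λ = 6 of length 2:
v_1 = (0, -4, 0, -8)ᵀ
v_2 = (1, 0, 0, 0)ᵀ

Let N = A − (6)·I. We want v_2 with N^2 v_2 = 0 but N^1 v_2 ≠ 0; then v_{j-1} := N · v_j for j = 2, …, 2.

Pick v_2 = (1, 0, 0, 0)ᵀ.
Then v_1 = N · v_2 = (0, -4, 0, -8)ᵀ.

Sanity check: (A − (6)·I) v_1 = (0, 0, 0, 0)ᵀ = 0. ✓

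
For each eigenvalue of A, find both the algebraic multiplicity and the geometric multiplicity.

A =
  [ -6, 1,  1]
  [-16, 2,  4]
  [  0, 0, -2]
λ = -2: alg = 3, geom = 2

Step 1 — factor the characteristic polynomial to read off the algebraic multiplicities:
  χ_A(x) = (x + 2)^3

Step 2 — compute geometric multiplicities via the rank-nullity identity g(λ) = n − rank(A − λI):
  rank(A − (-2)·I) = 1, so dim ker(A − (-2)·I) = n − 1 = 2

Summary:
  λ = -2: algebraic multiplicity = 3, geometric multiplicity = 2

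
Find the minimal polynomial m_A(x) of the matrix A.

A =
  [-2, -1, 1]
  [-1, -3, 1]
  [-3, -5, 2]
x^3 + 3*x^2 + 3*x + 1

The characteristic polynomial is χ_A(x) = (x + 1)^3, so the eigenvalues are known. The minimal polynomial is
  m_A(x) = Π_λ (x − λ)^{k_λ}
where k_λ is the size of the *largest* Jordan block for λ (equivalently, the smallest k with (A − λI)^k v = 0 for every generalised eigenvector v of λ).

  λ = -1: largest Jordan block has size 3, contributing (x + 1)^3

So m_A(x) = (x + 1)^3 = x^3 + 3*x^2 + 3*x + 1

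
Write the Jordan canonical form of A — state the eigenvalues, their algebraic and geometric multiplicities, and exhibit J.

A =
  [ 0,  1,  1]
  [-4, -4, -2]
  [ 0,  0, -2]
J_2(-2) ⊕ J_1(-2)

The characteristic polynomial is
  det(x·I − A) = x^3 + 6*x^2 + 12*x + 8 = (x + 2)^3

Eigenvalues and multiplicities (the geometric multiplicity of λ is n − rank(A − λI), which equals the number of Jordan blocks for λ):
  λ = -2: algebraic multiplicity = 3, geometric multiplicity = 2

Determining the block sizes for each eigenvalue:
  λ = -2: 2 blocks summing to 3 forces exactly one block of size 2 and the rest size 1 → block sizes [2, 1]

Assembling the blocks gives a Jordan form
J =
  [-2,  1,  0]
  [ 0, -2,  0]
  [ 0,  0, -2]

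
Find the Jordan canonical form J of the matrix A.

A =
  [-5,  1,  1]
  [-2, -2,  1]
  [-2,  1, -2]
J_2(-3) ⊕ J_1(-3)

The characteristic polynomial is
  det(x·I − A) = x^3 + 9*x^2 + 27*x + 27 = (x + 3)^3

Eigenvalues and multiplicities (the geometric multiplicity of λ is n − rank(A − λI), which equals the number of Jordan blocks for λ):
  λ = -3: algebraic multiplicity = 3, geometric multiplicity = 2

Determining the block sizes for each eigenvalue:
  λ = -3: 2 blocks summing to 3 forces exactly one block of size 2 and the rest size 1 → block sizes [2, 1]

Assembling the blocks gives a Jordan form
J =
  [-3,  1,  0]
  [ 0, -3,  0]
  [ 0,  0, -3]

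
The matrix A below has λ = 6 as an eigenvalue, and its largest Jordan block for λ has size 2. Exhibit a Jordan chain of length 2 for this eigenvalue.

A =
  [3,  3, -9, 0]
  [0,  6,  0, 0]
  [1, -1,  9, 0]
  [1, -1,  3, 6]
A Jordan chain for λ = 6 of length 2:
v_1 = (-3, 0, 1, 1)ᵀ
v_2 = (1, 0, 0, 0)ᵀ

Let N = A − (6)·I. We want v_2 with N^2 v_2 = 0 but N^1 v_2 ≠ 0; then v_{j-1} := N · v_j for j = 2, …, 2.

Pick v_2 = (1, 0, 0, 0)ᵀ.
Then v_1 = N · v_2 = (-3, 0, 1, 1)ᵀ.

Sanity check: (A − (6)·I) v_1 = (0, 0, 0, 0)ᵀ = 0. ✓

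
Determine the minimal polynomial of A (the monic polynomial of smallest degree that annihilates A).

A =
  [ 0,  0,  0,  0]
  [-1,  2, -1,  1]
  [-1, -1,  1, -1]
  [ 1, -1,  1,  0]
x^4 - 3*x^3 + 3*x^2 - x

The characteristic polynomial is χ_A(x) = x*(x - 1)^3, so the eigenvalues are known. The minimal polynomial is
  m_A(x) = Π_λ (x − λ)^{k_λ}
where k_λ is the size of the *largest* Jordan block for λ (equivalently, the smallest k with (A − λI)^k v = 0 for every generalised eigenvector v of λ).

  λ = 0: largest Jordan block has size 1, contributing (x − 0)
  λ = 1: largest Jordan block has size 3, contributing (x − 1)^3

So m_A(x) = x*(x - 1)^3 = x^4 - 3*x^3 + 3*x^2 - x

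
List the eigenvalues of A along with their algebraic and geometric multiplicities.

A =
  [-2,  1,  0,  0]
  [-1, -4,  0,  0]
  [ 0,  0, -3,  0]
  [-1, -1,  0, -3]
λ = -3: alg = 4, geom = 3

Step 1 — factor the characteristic polynomial to read off the algebraic multiplicities:
  χ_A(x) = (x + 3)^4

Step 2 — compute geometric multiplicities via the rank-nullity identity g(λ) = n − rank(A − λI):
  rank(A − (-3)·I) = 1, so dim ker(A − (-3)·I) = n − 1 = 3

Summary:
  λ = -3: algebraic multiplicity = 4, geometric multiplicity = 3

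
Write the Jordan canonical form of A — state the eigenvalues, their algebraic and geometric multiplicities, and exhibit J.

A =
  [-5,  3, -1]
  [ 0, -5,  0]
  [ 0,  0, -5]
J_2(-5) ⊕ J_1(-5)

The characteristic polynomial is
  det(x·I − A) = x^3 + 15*x^2 + 75*x + 125 = (x + 5)^3

Eigenvalues and multiplicities (the geometric multiplicity of λ is n − rank(A − λI), which equals the number of Jordan blocks for λ):
  λ = -5: algebraic multiplicity = 3, geometric multiplicity = 2

Determining the block sizes for each eigenvalue:
  λ = -5: 2 blocks summing to 3 forces exactly one block of size 2 and the rest size 1 → block sizes [2, 1]

Assembling the blocks gives a Jordan form
J =
  [-5,  1,  0]
  [ 0, -5,  0]
  [ 0,  0, -5]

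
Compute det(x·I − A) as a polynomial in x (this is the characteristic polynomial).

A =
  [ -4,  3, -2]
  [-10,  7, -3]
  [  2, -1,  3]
x^3 - 6*x^2 + 12*x - 8

Expanding det(x·I − A) (e.g. by cofactor expansion or by noting that A is similar to its Jordan form J, which has the same characteristic polynomial as A) gives
  χ_A(x) = x^3 - 6*x^2 + 12*x - 8
which factors as (x - 2)^3. The eigenvalues (with algebraic multiplicities) are λ = 2 with multiplicity 3.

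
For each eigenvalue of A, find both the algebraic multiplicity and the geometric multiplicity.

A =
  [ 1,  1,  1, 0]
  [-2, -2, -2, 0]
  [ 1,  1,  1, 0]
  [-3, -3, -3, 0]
λ = 0: alg = 4, geom = 3

Step 1 — factor the characteristic polynomial to read off the algebraic multiplicities:
  χ_A(x) = x^4

Step 2 — compute geometric multiplicities via the rank-nullity identity g(λ) = n − rank(A − λI):
  rank(A − (0)·I) = 1, so dim ker(A − (0)·I) = n − 1 = 3

Summary:
  λ = 0: algebraic multiplicity = 4, geometric multiplicity = 3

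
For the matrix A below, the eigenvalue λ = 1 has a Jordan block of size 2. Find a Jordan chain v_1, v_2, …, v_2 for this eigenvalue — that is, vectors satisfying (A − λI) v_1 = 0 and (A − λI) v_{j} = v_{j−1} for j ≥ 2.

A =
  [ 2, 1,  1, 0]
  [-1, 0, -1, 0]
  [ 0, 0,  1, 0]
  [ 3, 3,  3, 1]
A Jordan chain for λ = 1 of length 2:
v_1 = (1, -1, 0, 3)ᵀ
v_2 = (1, 0, 0, 0)ᵀ

Let N = A − (1)·I. We want v_2 with N^2 v_2 = 0 but N^1 v_2 ≠ 0; then v_{j-1} := N · v_j for j = 2, …, 2.

Pick v_2 = (1, 0, 0, 0)ᵀ.
Then v_1 = N · v_2 = (1, -1, 0, 3)ᵀ.

Sanity check: (A − (1)·I) v_1 = (0, 0, 0, 0)ᵀ = 0. ✓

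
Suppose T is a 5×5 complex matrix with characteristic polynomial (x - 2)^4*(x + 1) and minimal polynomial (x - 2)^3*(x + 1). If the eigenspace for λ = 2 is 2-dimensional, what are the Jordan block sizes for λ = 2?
Block sizes for λ = 2: [3, 1]

Step 1 — from the characteristic polynomial, algebraic multiplicity of λ = 2 is 4. From dim ker(T − (2)·I) = 2, there are exactly 2 Jordan blocks for λ = 2.
Step 2 — from the minimal polynomial, the factor (x − 2)^3 tells us the largest block for λ = 2 has size 3.
Step 3 — with total size 4, 2 blocks, and largest block 3, the block sizes (in nonincreasing order) are [3, 1].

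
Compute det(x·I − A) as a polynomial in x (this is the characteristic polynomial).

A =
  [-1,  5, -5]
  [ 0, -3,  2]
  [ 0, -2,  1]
x^3 + 3*x^2 + 3*x + 1

Expanding det(x·I − A) (e.g. by cofactor expansion or by noting that A is similar to its Jordan form J, which has the same characteristic polynomial as A) gives
  χ_A(x) = x^3 + 3*x^2 + 3*x + 1
which factors as (x + 1)^3. The eigenvalues (with algebraic multiplicities) are λ = -1 with multiplicity 3.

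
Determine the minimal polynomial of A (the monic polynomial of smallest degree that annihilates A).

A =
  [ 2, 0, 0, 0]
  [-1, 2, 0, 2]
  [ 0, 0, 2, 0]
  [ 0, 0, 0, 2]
x^2 - 4*x + 4

The characteristic polynomial is χ_A(x) = (x - 2)^4, so the eigenvalues are known. The minimal polynomial is
  m_A(x) = Π_λ (x − λ)^{k_λ}
where k_λ is the size of the *largest* Jordan block for λ (equivalently, the smallest k with (A − λI)^k v = 0 for every generalised eigenvector v of λ).

  λ = 2: largest Jordan block has size 2, contributing (x − 2)^2

So m_A(x) = (x - 2)^2 = x^2 - 4*x + 4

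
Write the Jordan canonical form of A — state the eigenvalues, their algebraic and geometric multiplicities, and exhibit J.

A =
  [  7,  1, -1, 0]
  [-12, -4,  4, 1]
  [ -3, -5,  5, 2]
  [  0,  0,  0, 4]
J_1(0) ⊕ J_3(4)

The characteristic polynomial is
  det(x·I − A) = x^4 - 12*x^3 + 48*x^2 - 64*x = x*(x - 4)^3

Eigenvalues and multiplicities (the geometric multiplicity of λ is n − rank(A − λI), which equals the number of Jordan blocks for λ):
  λ = 0: algebraic multiplicity = 1, geometric multiplicity = 1
  λ = 4: algebraic multiplicity = 3, geometric multiplicity = 1

Determining the block sizes for each eigenvalue:
  λ = 0: one block (gm = 1), so the single block has size am = 1 → block sizes [1]
  λ = 4: one block (gm = 1), so the single block has size am = 3 → block sizes [3]

Assembling the blocks gives a Jordan form
J =
  [0, 0, 0, 0]
  [0, 4, 1, 0]
  [0, 0, 4, 1]
  [0, 0, 0, 4]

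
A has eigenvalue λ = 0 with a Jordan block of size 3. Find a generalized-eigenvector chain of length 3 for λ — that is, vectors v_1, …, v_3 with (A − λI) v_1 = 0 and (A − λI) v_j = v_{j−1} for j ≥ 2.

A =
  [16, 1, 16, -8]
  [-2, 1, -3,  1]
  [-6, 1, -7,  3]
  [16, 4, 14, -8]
A Jordan chain for λ = 0 of length 3:
v_1 = (1, 0, 0, 2)ᵀ
v_2 = (1, 1, 1, 4)ᵀ
v_3 = (0, 1, 0, 0)ᵀ

Let N = A − (0)·I. We want v_3 with N^3 v_3 = 0 but N^2 v_3 ≠ 0; then v_{j-1} := N · v_j for j = 3, …, 2.

Pick v_3 = (0, 1, 0, 0)ᵀ.
Then v_2 = N · v_3 = (1, 1, 1, 4)ᵀ.
Then v_1 = N · v_2 = (1, 0, 0, 2)ᵀ.

Sanity check: (A − (0)·I) v_1 = (0, 0, 0, 0)ᵀ = 0. ✓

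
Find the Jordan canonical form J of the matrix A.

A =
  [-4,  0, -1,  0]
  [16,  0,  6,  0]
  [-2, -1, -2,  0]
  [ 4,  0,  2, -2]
J_3(-2) ⊕ J_1(-2)

The characteristic polynomial is
  det(x·I − A) = x^4 + 8*x^3 + 24*x^2 + 32*x + 16 = (x + 2)^4

Eigenvalues and multiplicities (the geometric multiplicity of λ is n − rank(A − λI), which equals the number of Jordan blocks for λ):
  λ = -2: algebraic multiplicity = 4, geometric multiplicity = 2

Determining the block sizes for each eigenvalue:
  λ = -2: with am = 4 and gm = 2, the partition is not yet determined (e.g. several partitions of 4 into 2 parts exist). Let N = A − (-2)·I. Computing rank(N^1) = 2, rank(N^2) = 1, rank(N^3) = 0; the number of blocks of size ≥ j is rank(N^{j−1}) − rank(N^j), giving [2, 1, 1]. So we have 1 block(s) of size 3, 1 block(s) of size 1 → block sizes [3, 1]

Assembling the blocks gives a Jordan form
J =
  [-2,  1,  0,  0]
  [ 0, -2,  1,  0]
  [ 0,  0, -2,  0]
  [ 0,  0,  0, -2]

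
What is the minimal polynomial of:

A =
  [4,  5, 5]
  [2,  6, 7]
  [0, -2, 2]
x^3 - 12*x^2 + 48*x - 64

The characteristic polynomial is χ_A(x) = (x - 4)^3, so the eigenvalues are known. The minimal polynomial is
  m_A(x) = Π_λ (x − λ)^{k_λ}
where k_λ is the size of the *largest* Jordan block for λ (equivalently, the smallest k with (A − λI)^k v = 0 for every generalised eigenvector v of λ).

  λ = 4: largest Jordan block has size 3, contributing (x − 4)^3

So m_A(x) = (x - 4)^3 = x^3 - 12*x^2 + 48*x - 64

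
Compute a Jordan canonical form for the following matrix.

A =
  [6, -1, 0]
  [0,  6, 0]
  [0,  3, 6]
J_2(6) ⊕ J_1(6)

The characteristic polynomial is
  det(x·I − A) = x^3 - 18*x^2 + 108*x - 216 = (x - 6)^3

Eigenvalues and multiplicities (the geometric multiplicity of λ is n − rank(A − λI), which equals the number of Jordan blocks for λ):
  λ = 6: algebraic multiplicity = 3, geometric multiplicity = 2

Determining the block sizes for each eigenvalue:
  λ = 6: 2 blocks summing to 3 forces exactly one block of size 2 and the rest size 1 → block sizes [2, 1]

Assembling the blocks gives a Jordan form
J =
  [6, 1, 0]
  [0, 6, 0]
  [0, 0, 6]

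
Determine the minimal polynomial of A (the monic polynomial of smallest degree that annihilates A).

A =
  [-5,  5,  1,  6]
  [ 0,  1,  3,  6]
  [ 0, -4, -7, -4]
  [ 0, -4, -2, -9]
x^3 + 15*x^2 + 75*x + 125

The characteristic polynomial is χ_A(x) = (x + 5)^4, so the eigenvalues are known. The minimal polynomial is
  m_A(x) = Π_λ (x − λ)^{k_λ}
where k_λ is the size of the *largest* Jordan block for λ (equivalently, the smallest k with (A − λI)^k v = 0 for every generalised eigenvector v of λ).

  λ = -5: largest Jordan block has size 3, contributing (x + 5)^3

So m_A(x) = (x + 5)^3 = x^3 + 15*x^2 + 75*x + 125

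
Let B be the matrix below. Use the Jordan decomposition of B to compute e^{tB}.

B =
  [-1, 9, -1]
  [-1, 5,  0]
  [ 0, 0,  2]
e^{tB} =
  [-3*t*exp(2*t) + exp(2*t), 9*t*exp(2*t), 3*t^2*exp(2*t)/2 - t*exp(2*t)]
  [-t*exp(2*t), 3*t*exp(2*t) + exp(2*t), t^2*exp(2*t)/2]
  [0, 0, exp(2*t)]

Strategy: write B = P · J · P⁻¹ where J is a Jordan canonical form, so e^{tB} = P · e^{tJ} · P⁻¹, and e^{tJ} can be computed block-by-block.

B has Jordan form
J =
  [2, 1, 0]
  [0, 2, 1]
  [0, 0, 2]
(up to reordering of blocks).

Per-block formulas:
  For a 3×3 Jordan block J_3(2): exp(t · J_3(2)) = e^(2t)·(I + t·N + (t^2/2)·N^2), where N is the 3×3 nilpotent shift.

After assembling e^{tJ} and conjugating by P, we get:

e^{tB} =
  [-3*t*exp(2*t) + exp(2*t), 9*t*exp(2*t), 3*t^2*exp(2*t)/2 - t*exp(2*t)]
  [-t*exp(2*t), 3*t*exp(2*t) + exp(2*t), t^2*exp(2*t)/2]
  [0, 0, exp(2*t)]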